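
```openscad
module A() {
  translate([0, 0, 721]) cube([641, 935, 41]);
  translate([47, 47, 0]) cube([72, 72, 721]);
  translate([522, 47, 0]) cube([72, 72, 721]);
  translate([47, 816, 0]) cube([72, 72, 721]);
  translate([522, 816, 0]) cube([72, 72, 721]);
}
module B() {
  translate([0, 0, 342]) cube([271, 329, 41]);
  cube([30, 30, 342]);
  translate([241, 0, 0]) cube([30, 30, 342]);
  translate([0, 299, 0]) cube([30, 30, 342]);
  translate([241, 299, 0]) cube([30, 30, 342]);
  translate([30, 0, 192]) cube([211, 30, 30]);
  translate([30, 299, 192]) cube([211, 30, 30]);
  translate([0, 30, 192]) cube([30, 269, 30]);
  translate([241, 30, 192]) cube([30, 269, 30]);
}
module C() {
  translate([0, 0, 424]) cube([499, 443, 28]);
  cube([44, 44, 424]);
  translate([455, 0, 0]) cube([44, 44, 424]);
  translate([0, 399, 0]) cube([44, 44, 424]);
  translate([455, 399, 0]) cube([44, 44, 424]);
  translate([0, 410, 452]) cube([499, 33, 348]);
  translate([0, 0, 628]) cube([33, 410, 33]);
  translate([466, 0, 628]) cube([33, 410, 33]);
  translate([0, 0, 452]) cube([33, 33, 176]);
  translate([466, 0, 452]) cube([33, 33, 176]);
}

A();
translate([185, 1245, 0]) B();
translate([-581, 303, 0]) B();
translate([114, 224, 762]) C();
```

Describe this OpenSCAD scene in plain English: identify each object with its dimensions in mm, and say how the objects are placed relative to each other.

A is a table with a 641×935 mm rectangular top, 41 mm thick, top surface at z = 762 mm, supported by four 72×72 mm square legs, each inset 47 mm from the nearest pair of top edges, running from the floor.

B is a simple wooden stool: a rectangular seat 271 mm (x) by 329 mm (y), 41 mm thick, top face at z = 383 mm, on four square legs, each 30×30 mm in cross-section. The legs rest on z = 0, each flush with a corner of the seat. Four stretchers, 30 mm wide and 30 mm tall, connect adjacent legs with their undersides at z = 192 mm, each running between the inner faces of the legs it joins and aligned with the legs' outer faces on the other axis.

C is a chair. The seat is a 499×443×28 mm slab with its top at z = 452 mm, on four 44×44 mm corner legs (flush with the seat edges, standing on z = 0). A flat backrest 33 mm thick, 348 mm tall, spans the full seat width and rises from the seat top along its +y edge, rear face flush with the rear of the seat. Two armrests of 33×33 mm section run along each side from the seat's front edge to the front of the backrest, top faces 209 mm above the seat top and outer faces flush with the seat's x-edges; a 33×33 mm post under the front of each armrest stands on the seat at the front corner.

Two stools sit around the table at the +y, −x sides. The chair is on top of the table.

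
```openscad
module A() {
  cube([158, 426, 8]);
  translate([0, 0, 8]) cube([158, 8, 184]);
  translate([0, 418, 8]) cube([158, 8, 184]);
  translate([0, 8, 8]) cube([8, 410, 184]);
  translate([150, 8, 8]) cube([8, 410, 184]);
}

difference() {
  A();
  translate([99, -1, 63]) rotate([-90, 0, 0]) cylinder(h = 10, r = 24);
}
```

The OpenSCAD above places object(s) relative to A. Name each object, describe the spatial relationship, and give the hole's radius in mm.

The subtracted cylinder has r = 24 mm.

A is an open box. The open box has a circular hole through its front wall. The hole's radius is 24 mm.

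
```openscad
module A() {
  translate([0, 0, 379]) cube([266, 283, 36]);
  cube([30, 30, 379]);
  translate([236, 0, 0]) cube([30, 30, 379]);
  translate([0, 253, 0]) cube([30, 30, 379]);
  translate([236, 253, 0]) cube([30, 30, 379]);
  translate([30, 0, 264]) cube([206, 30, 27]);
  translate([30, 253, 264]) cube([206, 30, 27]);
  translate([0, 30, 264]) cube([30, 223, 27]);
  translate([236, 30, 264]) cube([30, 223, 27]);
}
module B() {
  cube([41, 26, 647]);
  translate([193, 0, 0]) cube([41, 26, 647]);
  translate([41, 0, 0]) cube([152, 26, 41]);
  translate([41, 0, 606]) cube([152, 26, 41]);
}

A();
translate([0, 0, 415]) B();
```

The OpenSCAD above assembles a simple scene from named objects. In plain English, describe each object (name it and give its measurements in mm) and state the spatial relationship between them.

A is a four-legged stool. The seat is 266×283 mm, 36 mm thick, top at z = 415 mm. It stands on four square legs, each 30×30 mm in cross-section, from z = 0 to the seat underside, each flush with a corner of the seat. Four stretchers, 30 mm wide and 27 mm tall, connect adjacent legs with their undersides at z = 264 mm, each running between the inner faces of the legs it joins and aligned with the legs' outer faces on the other axis.

B is a picture frame with a 152×565 mm rectangular opening (x by z) and a uniform 41 mm border on every side. Frame depth is 26 mm along y. It is built from two vertical stiles running the full outside height and two horizontal rails spanning the gap between the stiles.

The picture frame is on top of the stool.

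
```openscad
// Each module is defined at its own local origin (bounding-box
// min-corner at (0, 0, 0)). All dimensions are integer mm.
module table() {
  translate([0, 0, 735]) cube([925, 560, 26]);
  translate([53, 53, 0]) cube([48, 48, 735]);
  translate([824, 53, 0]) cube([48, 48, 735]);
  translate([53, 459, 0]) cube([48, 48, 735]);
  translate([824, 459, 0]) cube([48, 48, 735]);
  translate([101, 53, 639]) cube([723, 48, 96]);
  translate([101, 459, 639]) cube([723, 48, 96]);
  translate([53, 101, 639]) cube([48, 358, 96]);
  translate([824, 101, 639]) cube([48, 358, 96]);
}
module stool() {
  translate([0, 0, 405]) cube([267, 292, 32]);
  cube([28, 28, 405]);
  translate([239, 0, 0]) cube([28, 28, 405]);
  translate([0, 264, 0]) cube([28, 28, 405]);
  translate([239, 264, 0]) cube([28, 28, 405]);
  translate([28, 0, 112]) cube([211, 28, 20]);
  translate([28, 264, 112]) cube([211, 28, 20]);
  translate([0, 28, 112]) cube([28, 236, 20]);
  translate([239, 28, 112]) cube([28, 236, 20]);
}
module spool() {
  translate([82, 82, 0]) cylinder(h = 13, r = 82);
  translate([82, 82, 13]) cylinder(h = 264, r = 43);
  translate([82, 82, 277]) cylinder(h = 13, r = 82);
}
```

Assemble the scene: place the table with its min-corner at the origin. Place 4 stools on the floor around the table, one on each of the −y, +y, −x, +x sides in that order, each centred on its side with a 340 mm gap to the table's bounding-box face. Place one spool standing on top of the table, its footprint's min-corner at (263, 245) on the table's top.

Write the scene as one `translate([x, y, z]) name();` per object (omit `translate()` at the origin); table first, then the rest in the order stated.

table();
translate([329, -632, 0]) stool();
translate([329, 900, 0]) stool();
translate([-607, 134, 0]) stool();
translate([1265, 134, 0]) stool();
translate([263, 245, 761]) spool();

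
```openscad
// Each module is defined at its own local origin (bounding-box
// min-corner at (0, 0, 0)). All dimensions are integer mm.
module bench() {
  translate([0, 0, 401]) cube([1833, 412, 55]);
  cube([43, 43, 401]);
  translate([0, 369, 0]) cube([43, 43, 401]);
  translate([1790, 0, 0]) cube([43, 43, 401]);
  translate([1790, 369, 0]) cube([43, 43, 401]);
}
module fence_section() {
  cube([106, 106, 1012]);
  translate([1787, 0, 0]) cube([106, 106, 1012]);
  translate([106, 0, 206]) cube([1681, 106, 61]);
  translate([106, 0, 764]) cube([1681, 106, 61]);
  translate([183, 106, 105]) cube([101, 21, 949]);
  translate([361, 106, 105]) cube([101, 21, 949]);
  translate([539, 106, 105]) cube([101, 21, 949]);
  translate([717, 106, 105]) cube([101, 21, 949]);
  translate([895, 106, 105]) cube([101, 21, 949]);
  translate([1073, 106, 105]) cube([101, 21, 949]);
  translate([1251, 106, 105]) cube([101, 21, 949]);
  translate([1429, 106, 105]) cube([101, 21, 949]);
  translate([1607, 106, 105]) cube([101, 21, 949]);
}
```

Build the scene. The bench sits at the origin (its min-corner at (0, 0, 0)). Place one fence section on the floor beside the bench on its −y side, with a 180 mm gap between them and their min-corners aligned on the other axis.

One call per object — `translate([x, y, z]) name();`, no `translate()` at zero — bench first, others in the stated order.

bench();
translate([0, -307, 0]) fence_section();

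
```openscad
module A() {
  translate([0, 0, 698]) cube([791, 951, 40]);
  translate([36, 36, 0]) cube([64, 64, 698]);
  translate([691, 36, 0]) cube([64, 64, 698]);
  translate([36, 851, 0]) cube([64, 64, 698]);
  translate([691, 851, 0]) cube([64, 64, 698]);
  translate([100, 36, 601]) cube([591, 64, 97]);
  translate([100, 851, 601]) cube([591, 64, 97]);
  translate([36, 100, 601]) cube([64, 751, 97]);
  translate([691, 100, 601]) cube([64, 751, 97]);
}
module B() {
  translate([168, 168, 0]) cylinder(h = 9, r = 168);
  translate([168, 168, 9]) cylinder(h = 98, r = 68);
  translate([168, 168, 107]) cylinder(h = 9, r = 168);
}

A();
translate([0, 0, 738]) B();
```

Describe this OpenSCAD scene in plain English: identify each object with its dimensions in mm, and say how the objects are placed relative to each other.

A is a rectangular dining table. The top is 791×951×40 mm with its upper surface at z = 738 mm. It stands on four 64×64 mm square legs, each inset 36 mm from the nearest pair of top edges, running from the floor to the underside of the top. Four apron rails, 64 mm thick and 97 mm tall, run between adjacent legs with their top edges flush with the underside of the top and their outer faces flush with the legs' outer faces.

B is a spool: two coaxial disc flanges of radius 168 mm and thickness 9 mm, joined by a core cylinder of radius 68 mm and height 98 mm. The lower flange rests on z = 0 and the three cylinders share a vertical axis.

The spool is on top of the table.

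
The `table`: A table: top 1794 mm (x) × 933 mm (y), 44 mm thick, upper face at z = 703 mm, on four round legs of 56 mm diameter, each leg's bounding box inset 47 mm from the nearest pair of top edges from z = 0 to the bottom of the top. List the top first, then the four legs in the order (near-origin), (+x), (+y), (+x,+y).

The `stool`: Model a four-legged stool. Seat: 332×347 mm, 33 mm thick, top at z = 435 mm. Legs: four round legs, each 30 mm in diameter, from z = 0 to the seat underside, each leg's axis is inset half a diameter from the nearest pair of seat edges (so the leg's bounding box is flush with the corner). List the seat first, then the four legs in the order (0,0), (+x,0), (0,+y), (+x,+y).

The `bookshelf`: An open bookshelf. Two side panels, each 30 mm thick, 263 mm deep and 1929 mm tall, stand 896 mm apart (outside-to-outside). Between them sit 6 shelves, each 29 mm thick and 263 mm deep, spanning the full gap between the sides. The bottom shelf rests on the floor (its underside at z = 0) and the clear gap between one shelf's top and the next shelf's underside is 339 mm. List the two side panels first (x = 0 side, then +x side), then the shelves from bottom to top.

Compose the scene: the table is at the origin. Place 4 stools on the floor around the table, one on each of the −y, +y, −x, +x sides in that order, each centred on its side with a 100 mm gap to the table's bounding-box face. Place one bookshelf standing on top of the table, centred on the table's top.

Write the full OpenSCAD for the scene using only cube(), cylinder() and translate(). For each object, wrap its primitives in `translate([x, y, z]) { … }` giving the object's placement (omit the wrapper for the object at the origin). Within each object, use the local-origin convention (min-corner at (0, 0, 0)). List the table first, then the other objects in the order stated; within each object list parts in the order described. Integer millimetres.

translate([0, 0, 659]) cube([1794, 933, 44]);
translate([75, 75, 0]) cylinder(h = 659, r = 28);
translate([1719, 75, 0]) cylinder(h = 659, r = 28);
translate([75, 858, 0]) cylinder(h = 659, r = 28);
translate([1719, 858, 0]) cylinder(h = 659, r = 28);
translate([731, -447, 0]) {
  translate([0, 0, 402]) cube([332, 347, 33]);
  translate([15, 15, 0]) cylinder(h = 402, r = 15);
  translate([317, 15, 0]) cylinder(h = 402, r = 15);
  translate([15, 332, 0]) cylinder(h = 402, r = 15);
  translate([317, 332, 0]) cylinder(h = 402, r = 15);
}
translate([731, 1033, 0]) {
  translate([0, 0, 402]) cube([332, 347, 33]);
  translate([15, 15, 0]) cylinder(h = 402, r = 15);
  translate([317, 15, 0]) cylinder(h = 402, r = 15);
  translate([15, 332, 0]) cylinder(h = 402, r = 15);
  translate([317, 332, 0]) cylinder(h = 402, r = 15);
}
translate([-432, 293, 0]) {
  translate([0, 0, 402]) cube([332, 347, 33]);
  translate([15, 15, 0]) cylinder(h = 402, r = 15);
  translate([317, 15, 0]) cylinder(h = 402, r = 15);
  translate([15, 332, 0]) cylinder(h = 402, r = 15);
  translate([317, 332, 0]) cylinder(h = 402, r = 15);
}
translate([1894, 293, 0]) {
  translate([0, 0, 402]) cube([332, 347, 33]);
  translate([15, 15, 0]) cylinder(h = 402, r = 15);
  translate([317, 15, 0]) cylinder(h = 402, r = 15);
  translate([15, 332, 0]) cylinder(h = 402, r = 15);
  translate([317, 332, 0]) cylinder(h = 402, r = 15);
}
translate([449, 335, 703]) {
  cube([30, 263, 1929]);
  translate([866, 0, 0]) cube([30, 263, 1929]);
  translate([30, 0, 0]) cube([836, 263, 29]);
  translate([30, 0, 368]) cube([836, 263, 29]);
  translate([30, 0, 736]) cube([836, 263, 29]);
  translate([30, 0, 1104]) cube([836, 263, 29]);
  translate([30, 0, 1472]) cube([836, 263, 29]);
  translate([30, 0, 1840]) cube([836, 263, 29]);
}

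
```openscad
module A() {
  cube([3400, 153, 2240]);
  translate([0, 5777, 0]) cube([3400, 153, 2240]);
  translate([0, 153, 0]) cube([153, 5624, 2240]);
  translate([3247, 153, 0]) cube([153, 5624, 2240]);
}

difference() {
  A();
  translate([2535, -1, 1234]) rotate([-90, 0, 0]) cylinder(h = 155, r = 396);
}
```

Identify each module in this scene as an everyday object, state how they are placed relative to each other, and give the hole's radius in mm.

A is a house frame. The house frame has a circular hole through its front wall. The hole's radius is 396 mm.

The subtracted cylinder has r = 396 mm.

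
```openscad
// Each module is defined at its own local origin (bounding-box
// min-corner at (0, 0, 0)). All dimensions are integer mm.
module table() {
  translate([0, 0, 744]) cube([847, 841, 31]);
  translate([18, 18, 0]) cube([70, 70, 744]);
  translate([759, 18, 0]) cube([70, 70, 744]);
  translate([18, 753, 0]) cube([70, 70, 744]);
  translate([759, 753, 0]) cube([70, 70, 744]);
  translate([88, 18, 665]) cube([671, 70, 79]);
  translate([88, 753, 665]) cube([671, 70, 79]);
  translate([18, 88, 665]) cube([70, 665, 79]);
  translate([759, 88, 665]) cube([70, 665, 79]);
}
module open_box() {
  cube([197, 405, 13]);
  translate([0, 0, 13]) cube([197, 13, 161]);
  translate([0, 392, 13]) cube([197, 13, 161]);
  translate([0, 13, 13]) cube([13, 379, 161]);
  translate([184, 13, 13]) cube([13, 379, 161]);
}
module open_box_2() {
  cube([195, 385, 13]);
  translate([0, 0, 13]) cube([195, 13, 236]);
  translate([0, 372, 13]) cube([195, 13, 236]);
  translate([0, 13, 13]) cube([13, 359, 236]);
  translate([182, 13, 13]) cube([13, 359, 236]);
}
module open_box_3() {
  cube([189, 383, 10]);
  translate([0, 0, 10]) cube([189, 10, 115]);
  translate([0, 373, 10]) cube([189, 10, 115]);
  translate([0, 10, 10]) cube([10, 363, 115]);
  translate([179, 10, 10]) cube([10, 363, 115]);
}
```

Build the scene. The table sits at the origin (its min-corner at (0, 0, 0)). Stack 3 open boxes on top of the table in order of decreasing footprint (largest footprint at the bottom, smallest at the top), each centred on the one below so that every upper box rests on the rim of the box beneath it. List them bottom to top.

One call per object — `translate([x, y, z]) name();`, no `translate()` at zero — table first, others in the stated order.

table();
translate([325, 218, 775]) open_box();
translate([326, 228, 949]) open_box_2();
translate([329, 229, 1198]) open_box_3();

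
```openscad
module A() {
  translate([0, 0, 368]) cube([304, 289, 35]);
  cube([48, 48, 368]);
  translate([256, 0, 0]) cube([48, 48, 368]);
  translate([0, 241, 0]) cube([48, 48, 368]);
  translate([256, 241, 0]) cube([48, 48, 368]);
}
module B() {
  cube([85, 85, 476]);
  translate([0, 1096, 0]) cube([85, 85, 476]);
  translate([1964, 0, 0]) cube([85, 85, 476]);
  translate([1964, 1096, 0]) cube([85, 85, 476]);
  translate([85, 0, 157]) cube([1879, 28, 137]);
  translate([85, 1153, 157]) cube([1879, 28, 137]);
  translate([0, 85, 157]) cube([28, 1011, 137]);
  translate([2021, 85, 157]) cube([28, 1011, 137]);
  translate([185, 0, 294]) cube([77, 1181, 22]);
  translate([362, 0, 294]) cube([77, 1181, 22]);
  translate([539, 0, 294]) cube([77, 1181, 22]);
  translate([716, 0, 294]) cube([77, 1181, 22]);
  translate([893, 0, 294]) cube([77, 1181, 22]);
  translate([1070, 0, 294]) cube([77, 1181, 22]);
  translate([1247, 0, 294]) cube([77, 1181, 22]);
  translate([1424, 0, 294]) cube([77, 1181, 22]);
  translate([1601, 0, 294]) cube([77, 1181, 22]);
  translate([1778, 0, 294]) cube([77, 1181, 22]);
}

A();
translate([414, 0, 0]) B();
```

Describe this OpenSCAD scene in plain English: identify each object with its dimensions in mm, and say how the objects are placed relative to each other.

A is a four-legged stool. The seat is a 304×289×35 mm slab whose top surface is at z = 403 mm; four square legs, each 48×48 mm in cross-section, run from the floor (z = 0) to the underside of the seat, each flush with a corner of the seat.

B is a bed frame 2049 mm long (x) by 1181 mm wide (y). Four 85×85 mm corner posts, 476 mm tall, at the corners of the footprint. Four rails of 28 mm thickness and 137 mm height run between adjacent posts with their undersides at z = 157 mm, their outer faces flush with the outside of the frame (the two x-running rails run between the posts' inner faces; the two y-running rails run between the posts' inner faces). 10 slats, each 77 mm wide (x) and 22 mm thick, lie across the top of the two x-running rails, running the full 1181 mm width of the frame in y; the slats are evenly spaced along x between the inner faces of the end posts with equal gaps (rounded down to the nearest mm) at the −x end and between each pair — any rounding remainder accumulates at the +x end.

The bed frame is on the floor beside the stool on its +x side.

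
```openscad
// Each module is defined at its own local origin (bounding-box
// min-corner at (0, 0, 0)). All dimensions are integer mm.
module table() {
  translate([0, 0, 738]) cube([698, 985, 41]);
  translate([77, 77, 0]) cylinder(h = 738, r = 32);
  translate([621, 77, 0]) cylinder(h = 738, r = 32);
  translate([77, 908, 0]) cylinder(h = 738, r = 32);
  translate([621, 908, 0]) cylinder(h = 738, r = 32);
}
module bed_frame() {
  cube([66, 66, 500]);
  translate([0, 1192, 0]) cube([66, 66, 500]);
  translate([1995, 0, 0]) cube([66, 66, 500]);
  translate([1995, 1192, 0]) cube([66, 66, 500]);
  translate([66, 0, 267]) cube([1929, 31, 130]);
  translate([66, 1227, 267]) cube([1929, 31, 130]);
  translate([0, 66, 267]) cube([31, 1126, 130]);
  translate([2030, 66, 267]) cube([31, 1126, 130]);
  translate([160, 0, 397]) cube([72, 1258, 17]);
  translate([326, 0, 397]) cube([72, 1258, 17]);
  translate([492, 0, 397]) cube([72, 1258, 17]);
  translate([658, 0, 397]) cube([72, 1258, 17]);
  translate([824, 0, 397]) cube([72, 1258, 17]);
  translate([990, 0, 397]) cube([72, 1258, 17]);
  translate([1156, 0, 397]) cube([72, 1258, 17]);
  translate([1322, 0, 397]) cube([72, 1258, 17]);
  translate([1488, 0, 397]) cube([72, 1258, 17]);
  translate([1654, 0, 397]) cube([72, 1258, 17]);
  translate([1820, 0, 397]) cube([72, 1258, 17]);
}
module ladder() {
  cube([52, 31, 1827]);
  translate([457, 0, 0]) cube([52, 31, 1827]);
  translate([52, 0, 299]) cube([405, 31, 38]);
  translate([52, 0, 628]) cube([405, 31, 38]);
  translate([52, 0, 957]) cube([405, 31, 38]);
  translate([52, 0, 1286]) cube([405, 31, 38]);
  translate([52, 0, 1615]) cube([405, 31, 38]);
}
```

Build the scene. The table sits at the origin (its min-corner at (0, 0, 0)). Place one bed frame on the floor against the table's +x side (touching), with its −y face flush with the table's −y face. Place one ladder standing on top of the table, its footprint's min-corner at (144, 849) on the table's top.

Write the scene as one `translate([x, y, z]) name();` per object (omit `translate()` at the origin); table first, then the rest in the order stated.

table();
translate([698, 0, 0]) bed_frame();
translate([144, 849, 779]) ladder();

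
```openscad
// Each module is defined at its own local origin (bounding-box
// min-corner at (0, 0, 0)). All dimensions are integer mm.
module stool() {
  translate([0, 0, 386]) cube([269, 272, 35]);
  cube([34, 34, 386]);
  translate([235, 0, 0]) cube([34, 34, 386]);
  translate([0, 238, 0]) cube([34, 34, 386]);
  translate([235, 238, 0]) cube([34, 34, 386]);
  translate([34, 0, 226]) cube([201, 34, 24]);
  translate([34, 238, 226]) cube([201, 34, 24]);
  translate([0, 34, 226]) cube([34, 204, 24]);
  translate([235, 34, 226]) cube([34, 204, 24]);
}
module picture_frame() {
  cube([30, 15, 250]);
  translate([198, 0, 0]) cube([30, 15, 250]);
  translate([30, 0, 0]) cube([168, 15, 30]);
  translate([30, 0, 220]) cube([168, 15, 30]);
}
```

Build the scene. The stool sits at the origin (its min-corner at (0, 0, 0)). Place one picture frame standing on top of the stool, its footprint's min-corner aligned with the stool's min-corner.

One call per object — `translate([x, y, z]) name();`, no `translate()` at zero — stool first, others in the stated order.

stool();
translate([0, 0, 421]) picture_frame();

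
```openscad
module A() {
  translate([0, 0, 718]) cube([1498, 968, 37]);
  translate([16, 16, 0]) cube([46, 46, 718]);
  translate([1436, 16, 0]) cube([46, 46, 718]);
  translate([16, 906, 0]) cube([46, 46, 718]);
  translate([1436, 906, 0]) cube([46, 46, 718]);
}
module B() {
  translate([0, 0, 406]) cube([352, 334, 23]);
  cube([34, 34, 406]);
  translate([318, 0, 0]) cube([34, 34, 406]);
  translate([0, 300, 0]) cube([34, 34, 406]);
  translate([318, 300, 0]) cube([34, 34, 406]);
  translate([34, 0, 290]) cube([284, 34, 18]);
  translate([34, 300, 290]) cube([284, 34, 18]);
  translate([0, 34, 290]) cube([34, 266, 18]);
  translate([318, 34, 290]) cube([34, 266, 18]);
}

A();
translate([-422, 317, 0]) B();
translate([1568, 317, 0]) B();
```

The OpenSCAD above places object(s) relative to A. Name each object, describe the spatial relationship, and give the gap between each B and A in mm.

Each stool's nearest face is 70 mm from the table's bounding box.

A is a table. B is a stool. Two stools sit around the table at the −x, +x sides. The gap between each stool and the table is 70 mm.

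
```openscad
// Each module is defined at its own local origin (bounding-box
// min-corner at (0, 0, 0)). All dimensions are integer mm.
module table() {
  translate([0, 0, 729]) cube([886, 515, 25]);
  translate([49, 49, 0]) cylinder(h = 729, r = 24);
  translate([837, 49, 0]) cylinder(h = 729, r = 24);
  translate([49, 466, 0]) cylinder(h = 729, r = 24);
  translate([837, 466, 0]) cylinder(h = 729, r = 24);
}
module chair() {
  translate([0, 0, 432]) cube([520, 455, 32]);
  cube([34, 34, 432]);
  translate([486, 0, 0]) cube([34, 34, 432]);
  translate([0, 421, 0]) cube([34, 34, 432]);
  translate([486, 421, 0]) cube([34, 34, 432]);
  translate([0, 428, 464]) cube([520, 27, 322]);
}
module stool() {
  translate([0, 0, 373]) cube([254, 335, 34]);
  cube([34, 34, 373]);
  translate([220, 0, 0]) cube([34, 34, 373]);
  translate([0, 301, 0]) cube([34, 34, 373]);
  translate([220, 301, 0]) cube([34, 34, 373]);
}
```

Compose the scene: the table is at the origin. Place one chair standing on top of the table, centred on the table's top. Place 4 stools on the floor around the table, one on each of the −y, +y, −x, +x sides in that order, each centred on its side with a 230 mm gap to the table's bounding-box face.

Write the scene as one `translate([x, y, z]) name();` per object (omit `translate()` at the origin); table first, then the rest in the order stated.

table();
translate([183, 30, 754]) chair();
translate([316, -565, 0]) stool();
translate([316, 745, 0]) stool();
translate([-484, 90, 0]) stool();
translate([1116, 90, 0]) stool();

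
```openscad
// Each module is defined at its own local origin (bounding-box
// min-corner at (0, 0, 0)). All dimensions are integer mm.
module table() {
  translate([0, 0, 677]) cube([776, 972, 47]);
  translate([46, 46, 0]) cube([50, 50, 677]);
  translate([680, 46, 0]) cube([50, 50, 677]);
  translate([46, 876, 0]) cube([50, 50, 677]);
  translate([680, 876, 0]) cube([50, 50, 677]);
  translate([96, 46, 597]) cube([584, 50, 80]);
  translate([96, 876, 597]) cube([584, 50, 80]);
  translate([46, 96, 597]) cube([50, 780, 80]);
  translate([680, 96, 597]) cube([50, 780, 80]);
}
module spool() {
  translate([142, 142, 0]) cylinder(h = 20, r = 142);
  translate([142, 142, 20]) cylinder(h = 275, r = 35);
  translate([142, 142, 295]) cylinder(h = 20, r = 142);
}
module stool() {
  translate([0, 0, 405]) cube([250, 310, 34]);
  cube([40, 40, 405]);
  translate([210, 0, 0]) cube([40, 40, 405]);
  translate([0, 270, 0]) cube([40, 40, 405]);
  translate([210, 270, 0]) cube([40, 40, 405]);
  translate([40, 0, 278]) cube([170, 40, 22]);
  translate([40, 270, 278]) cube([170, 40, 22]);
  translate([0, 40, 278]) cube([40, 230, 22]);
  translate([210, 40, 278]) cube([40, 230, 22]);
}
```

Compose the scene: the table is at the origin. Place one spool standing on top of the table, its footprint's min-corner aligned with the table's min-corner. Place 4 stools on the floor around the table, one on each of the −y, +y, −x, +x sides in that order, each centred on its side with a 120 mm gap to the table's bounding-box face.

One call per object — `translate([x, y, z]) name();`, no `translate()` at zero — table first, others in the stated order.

table();
translate([0, 0, 724]) spool();
translate([263, -430, 0]) stool();
translate([263, 1092, 0]) stool();
translate([-370, 331, 0]) stool();
translate([896, 331, 0]) stool();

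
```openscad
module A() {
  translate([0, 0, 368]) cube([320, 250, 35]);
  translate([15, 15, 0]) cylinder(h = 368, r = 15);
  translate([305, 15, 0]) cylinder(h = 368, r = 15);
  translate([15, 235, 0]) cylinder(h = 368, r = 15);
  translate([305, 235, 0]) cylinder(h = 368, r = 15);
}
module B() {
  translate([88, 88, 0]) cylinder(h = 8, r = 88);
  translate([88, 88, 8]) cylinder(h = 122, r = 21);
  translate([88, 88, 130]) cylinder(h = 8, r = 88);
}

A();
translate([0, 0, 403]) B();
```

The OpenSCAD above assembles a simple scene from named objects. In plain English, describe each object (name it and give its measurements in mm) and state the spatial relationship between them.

A is a four-legged stool. The seat is a 320×250×35 mm slab whose top surface is at z = 403 mm; four round legs, each 30 mm in diameter, run from the floor (z = 0) to the underside of the seat, each leg's axis is inset half a diameter from the nearest pair of seat edges (so the leg's bounding box is flush with the corner).

B is a spool: two coaxial disc flanges of radius 88 mm and thickness 8 mm, joined by a core cylinder of radius 21 mm and height 122 mm. The lower flange rests on z = 0 and the three cylinders share a vertical axis.

The spool is on top of the stool.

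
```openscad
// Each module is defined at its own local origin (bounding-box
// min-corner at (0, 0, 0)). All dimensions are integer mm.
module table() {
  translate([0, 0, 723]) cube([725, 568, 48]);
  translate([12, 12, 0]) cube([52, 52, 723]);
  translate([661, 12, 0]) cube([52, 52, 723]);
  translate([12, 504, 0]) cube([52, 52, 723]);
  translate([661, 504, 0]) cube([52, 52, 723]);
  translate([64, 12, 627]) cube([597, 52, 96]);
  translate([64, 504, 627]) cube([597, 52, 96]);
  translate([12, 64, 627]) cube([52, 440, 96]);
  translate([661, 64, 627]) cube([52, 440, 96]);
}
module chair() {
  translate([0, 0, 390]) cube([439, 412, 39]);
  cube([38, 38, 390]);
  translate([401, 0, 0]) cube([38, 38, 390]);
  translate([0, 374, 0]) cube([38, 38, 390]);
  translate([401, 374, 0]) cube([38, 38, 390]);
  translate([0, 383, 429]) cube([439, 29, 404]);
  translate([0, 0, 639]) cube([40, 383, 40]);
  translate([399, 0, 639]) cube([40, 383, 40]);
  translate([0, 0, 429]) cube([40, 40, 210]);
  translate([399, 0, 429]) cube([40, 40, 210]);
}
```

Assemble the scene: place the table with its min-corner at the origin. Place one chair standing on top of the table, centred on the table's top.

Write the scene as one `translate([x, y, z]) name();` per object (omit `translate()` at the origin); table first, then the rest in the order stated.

table();
translate([143, 78, 771]) chair();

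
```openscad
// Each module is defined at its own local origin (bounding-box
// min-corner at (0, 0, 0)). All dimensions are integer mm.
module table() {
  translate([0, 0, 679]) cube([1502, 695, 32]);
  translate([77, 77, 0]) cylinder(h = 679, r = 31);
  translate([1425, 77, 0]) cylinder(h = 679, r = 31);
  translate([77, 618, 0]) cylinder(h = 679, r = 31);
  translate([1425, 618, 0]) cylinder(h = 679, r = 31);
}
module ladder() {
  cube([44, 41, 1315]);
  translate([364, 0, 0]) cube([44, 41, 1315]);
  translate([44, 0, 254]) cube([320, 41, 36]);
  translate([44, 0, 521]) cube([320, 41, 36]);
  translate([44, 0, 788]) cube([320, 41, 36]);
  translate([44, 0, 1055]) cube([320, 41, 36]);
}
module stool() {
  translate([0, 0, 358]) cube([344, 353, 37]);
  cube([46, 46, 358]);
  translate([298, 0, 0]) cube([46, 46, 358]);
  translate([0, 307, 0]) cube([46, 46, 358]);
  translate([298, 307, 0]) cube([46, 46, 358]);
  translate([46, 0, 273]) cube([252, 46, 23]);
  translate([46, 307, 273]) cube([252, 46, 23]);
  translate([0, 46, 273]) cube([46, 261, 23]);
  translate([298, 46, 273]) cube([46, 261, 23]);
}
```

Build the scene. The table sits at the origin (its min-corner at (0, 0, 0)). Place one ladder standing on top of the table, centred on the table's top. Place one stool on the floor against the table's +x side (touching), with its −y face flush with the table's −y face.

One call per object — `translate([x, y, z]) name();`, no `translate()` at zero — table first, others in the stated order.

table();
translate([547, 327, 711]) ladder();
translate([1502, 0, 0]) stool();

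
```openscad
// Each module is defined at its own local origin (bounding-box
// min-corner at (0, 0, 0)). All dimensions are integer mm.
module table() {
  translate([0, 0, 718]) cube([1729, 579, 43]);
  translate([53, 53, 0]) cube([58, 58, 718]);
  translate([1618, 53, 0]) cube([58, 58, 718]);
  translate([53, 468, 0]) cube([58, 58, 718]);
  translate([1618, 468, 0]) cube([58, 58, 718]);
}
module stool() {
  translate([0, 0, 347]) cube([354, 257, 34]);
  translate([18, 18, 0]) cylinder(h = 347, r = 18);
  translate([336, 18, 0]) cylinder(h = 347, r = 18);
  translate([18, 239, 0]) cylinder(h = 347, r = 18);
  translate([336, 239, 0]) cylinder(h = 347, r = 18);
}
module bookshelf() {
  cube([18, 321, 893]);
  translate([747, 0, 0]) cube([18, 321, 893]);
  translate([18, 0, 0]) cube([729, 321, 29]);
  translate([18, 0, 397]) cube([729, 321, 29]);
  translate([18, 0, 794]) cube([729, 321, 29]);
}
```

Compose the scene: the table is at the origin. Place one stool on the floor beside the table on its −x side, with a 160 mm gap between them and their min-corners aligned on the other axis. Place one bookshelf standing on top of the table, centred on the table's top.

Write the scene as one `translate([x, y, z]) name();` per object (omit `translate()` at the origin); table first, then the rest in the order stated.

table();
translate([-514, 0, 0]) stool();
translate([482, 129, 761]) bookshelf();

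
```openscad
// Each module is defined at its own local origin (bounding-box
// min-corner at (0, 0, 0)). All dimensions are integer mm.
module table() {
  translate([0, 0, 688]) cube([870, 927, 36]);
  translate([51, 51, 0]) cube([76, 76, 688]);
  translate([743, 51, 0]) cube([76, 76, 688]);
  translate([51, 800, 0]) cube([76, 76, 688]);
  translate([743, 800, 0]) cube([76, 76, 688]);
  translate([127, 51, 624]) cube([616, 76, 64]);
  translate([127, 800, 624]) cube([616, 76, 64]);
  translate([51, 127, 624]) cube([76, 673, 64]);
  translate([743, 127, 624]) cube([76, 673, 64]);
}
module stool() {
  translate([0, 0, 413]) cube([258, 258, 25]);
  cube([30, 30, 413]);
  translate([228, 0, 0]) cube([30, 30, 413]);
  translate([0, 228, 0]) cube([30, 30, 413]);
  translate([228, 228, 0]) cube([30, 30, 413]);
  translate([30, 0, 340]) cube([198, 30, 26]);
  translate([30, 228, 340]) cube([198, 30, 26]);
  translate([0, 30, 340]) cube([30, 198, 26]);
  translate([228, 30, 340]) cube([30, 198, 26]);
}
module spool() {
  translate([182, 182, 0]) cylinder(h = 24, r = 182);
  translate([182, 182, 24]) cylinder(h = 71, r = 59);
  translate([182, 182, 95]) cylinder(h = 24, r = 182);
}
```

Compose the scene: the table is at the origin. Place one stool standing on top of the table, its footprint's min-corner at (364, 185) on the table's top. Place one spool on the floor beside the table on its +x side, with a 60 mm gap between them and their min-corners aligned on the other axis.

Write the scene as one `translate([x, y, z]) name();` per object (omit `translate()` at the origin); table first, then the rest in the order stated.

table();
translate([364, 185, 724]) stool();
translate([930, 0, 0]) spool();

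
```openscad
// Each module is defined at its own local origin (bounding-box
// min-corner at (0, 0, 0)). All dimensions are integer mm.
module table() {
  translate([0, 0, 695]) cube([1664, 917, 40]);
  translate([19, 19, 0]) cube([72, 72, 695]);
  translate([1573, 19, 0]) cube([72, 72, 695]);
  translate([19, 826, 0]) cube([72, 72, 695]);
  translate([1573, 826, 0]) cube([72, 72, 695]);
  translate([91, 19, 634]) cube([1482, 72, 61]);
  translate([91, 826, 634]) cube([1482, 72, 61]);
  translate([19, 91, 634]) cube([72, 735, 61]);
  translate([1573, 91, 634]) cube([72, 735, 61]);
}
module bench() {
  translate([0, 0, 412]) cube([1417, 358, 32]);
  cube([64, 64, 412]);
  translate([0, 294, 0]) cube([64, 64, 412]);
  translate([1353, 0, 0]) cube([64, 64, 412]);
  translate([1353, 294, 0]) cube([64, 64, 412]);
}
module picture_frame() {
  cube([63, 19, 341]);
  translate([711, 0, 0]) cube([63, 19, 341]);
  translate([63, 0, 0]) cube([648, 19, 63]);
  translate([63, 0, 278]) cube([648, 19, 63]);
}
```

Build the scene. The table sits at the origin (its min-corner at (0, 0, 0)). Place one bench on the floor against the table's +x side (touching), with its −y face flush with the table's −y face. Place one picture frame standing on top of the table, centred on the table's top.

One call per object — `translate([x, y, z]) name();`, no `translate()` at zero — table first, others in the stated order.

table();
translate([1664, 0, 0]) bench();
translate([445, 449, 735]) picture_frame();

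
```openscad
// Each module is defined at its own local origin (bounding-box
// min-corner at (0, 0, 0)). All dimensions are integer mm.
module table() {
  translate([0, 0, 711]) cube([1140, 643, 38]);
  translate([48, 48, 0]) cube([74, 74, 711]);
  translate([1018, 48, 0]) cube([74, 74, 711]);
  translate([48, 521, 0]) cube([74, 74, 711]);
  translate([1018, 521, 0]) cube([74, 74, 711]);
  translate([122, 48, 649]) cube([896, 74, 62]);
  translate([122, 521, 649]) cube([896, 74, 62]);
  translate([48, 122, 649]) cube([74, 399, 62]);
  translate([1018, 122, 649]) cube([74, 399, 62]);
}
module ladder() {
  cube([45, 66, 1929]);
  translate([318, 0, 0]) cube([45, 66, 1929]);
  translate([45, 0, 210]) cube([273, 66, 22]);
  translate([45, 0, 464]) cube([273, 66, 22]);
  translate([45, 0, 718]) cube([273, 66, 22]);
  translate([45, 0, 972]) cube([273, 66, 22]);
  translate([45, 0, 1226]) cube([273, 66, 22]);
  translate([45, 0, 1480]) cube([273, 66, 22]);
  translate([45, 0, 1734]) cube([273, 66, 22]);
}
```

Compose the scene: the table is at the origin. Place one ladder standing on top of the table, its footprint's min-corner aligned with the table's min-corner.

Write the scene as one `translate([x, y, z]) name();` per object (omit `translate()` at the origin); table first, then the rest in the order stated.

table();
translate([0, 0, 749]) ladder();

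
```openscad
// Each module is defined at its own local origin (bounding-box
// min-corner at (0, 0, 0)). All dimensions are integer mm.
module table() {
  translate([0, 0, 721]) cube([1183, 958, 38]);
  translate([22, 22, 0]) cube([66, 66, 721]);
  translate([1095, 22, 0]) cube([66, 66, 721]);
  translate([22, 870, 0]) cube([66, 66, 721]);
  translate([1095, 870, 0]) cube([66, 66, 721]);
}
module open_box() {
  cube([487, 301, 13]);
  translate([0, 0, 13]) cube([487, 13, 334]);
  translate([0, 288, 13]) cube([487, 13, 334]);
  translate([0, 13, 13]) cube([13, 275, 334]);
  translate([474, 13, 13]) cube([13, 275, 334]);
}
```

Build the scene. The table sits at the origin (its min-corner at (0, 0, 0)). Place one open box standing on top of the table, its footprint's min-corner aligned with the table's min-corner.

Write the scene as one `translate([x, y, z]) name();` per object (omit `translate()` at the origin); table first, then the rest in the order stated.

table();
translate([0, 0, 759]) open_box();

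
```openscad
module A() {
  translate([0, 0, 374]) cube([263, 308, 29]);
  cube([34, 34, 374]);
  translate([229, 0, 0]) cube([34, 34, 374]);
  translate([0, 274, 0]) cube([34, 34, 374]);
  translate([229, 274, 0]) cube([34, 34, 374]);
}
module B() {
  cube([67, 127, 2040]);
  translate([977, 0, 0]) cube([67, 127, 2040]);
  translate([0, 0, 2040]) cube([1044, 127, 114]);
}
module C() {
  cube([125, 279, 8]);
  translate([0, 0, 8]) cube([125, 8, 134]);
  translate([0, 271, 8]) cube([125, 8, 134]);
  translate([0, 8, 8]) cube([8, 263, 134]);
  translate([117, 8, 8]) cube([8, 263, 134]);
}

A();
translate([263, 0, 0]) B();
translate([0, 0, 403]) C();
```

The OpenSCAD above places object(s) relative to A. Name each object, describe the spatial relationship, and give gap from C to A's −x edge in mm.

The open box's min-x is at 0; the stool's min-x is 0; gap = 0 mm.

A is a stool. B is a door frame. C is an open box. The door frame is against the stool's +x side, with their −y faces flush. The open box is on top of the stool. The gap from the open box to the stool's −x edge is 0 mm.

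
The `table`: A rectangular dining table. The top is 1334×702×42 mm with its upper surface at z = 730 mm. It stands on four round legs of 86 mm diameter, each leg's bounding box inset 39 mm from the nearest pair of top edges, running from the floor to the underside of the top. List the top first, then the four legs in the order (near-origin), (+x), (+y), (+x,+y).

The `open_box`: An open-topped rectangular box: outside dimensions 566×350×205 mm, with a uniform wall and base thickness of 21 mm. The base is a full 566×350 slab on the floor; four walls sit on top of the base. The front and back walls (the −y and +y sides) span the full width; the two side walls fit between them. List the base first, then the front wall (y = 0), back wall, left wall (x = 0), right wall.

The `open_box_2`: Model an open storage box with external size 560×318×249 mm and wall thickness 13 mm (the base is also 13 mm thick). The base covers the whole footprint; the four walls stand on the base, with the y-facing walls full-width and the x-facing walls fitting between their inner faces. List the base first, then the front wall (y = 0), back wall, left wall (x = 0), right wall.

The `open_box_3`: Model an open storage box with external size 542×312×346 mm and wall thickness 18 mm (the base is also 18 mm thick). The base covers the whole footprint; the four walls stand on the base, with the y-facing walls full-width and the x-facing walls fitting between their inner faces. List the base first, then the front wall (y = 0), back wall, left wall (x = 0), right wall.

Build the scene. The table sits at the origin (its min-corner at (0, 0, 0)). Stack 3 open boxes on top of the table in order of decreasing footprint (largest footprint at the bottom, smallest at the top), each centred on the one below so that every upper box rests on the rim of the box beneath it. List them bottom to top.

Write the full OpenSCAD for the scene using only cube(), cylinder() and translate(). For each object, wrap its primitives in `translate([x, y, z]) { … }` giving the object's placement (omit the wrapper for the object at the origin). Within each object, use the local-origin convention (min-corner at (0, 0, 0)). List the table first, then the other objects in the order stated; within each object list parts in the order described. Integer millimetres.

translate([0, 0, 688]) cube([1334, 702, 42]);
translate([82, 82, 0]) cylinder(h = 688, r = 43);
translate([1252, 82, 0]) cylinder(h = 688, r = 43);
translate([82, 620, 0]) cylinder(h = 688, r = 43);
translate([1252, 620, 0]) cylinder(h = 688, r = 43);
translate([384, 176, 730]) {
  cube([566, 350, 21]);
  translate([0, 0, 21]) cube([566, 21, 184]);
  translate([0, 329, 21]) cube([566, 21, 184]);
  translate([0, 21, 21]) cube([21, 308, 184]);
  translate([545, 21, 21]) cube([21, 308, 184]);
}
translate([387, 192, 935]) {
  cube([560, 318, 13]);
  translate([0, 0, 13]) cube([560, 13, 236]);
  translate([0, 305, 13]) cube([560, 13, 236]);
  translate([0, 13, 13]) cube([13, 292, 236]);
  translate([547, 13, 13]) cube([13, 292, 236]);
}
translate([396, 195, 1184]) {
  cube([542, 312, 18]);
  translate([0, 0, 18]) cube([542, 18, 328]);
  translate([0, 294, 18]) cube([542, 18, 328]);
  translate([0, 18, 18]) cube([18, 276, 328]);
  translate([524, 18, 18]) cube([18, 276, 328]);
}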